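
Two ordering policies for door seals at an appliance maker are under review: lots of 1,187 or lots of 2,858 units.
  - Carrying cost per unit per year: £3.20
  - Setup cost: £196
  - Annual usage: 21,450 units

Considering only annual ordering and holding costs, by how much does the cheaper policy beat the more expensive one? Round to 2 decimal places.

TC(Q) = (D/Q)S + (Q/2)H
TC(1,187) = (21,450/1,187)×196 + (1,187/2)×3.2 = £5,441.07
TC(2,858) = (21,450/2,858)×196 + (2,858/2)×3.2 = £6,043.83
Cheaper: Q = 1,187.  Difference = £602.76

£602.76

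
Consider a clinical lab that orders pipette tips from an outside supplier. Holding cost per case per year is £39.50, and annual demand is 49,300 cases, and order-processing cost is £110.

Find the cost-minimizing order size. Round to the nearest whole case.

524 cases

EOQ = √(2DS/H) = √(2 × 49,300 × 110 / 39.5)
    = √(274,582.28) ≈ 524.01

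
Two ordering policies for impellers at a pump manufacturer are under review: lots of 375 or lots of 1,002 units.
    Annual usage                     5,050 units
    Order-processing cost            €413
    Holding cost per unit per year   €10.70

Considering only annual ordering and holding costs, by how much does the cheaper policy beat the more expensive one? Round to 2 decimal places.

Annual cost at Q: ordering D·S/Q plus holding Q·H/2.
TC(375) = (5,050/375)×413 + (375/2)×10.7 = €7,567.98
TC(1,002) = (5,050/1,002)×413 + (1,002/2)×10.7 = €7,442.19
Cheaper: Q = 1,002.  Difference = €125.80

€125.80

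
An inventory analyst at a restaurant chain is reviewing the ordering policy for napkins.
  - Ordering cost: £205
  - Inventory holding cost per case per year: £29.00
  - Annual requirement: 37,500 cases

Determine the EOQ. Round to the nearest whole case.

Optimal lot size Q* = (2 × 37,500 × £205 / £29)^½ ≈ 728.13

728 cases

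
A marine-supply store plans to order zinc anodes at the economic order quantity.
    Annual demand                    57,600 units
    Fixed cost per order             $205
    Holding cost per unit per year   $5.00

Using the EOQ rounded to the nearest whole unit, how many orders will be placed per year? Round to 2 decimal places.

Q* = √(2·D·S / H) = √(2·57,600·205 / 5) = √4,723,200.0 ≈ 2,173.29 → Q = 2,173
N = D/Q = 57,600/2,173 ≈ 26.507 orders/yr

26.51 orders per year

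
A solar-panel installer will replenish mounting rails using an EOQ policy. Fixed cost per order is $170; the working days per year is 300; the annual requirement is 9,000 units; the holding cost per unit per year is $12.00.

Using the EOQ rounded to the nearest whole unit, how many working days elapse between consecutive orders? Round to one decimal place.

16.8 days

2DS/H = 2·9,000·170/12 = 255,000.00
EOQ = √255,000.00 ≈ 504.98 → Q = 505 units
Days between orders = 300 / (D/Q) = 300 / 17.822 ≈ 16.833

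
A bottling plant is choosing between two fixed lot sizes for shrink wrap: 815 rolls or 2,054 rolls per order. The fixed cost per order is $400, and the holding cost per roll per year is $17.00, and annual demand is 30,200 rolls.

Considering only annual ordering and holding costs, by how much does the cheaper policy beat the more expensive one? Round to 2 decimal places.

TC(Q) = (D/Q)S + (Q/2)H
TC(815) = (30,200/815)×400 + (815/2)×17 = $21,749.59
TC(2,054) = (30,200/2,054)×400 + (2,054/2)×17 = $23,340.21
Lots of 815 are cheaper by $1,590.62.

$1,590.62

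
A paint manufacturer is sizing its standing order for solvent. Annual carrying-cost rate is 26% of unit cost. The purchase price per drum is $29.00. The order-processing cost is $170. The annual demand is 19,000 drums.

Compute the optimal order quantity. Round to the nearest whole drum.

926 drums

Carrying cost H = $29 × 26% = $7.5400/drum/yr
EOQ = √(2DS/H) = √(2 × 19,000 × 170 / 7.54)
    = √(856,763.93) ≈ 925.62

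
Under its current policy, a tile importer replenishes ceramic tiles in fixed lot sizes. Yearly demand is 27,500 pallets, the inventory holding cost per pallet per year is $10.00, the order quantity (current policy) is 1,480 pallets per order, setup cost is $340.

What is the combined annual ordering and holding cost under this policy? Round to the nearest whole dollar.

Ordering: D/Q × S = 27,500/1,480 × $340 = $6,317.57
Holding:  Q/2 × H = 1,480/2 × $10 = $7,400.00
Total = $6,317.57 + $7,400.00 = $13,717.57

$13,718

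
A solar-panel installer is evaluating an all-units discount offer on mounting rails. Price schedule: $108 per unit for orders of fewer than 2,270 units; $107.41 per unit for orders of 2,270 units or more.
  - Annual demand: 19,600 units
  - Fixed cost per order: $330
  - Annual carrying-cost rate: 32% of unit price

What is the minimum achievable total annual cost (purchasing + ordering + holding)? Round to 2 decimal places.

$2,137,943.99

H₁ = 32%×$108 = $34.5600;  H₂ = 32%×$107.41 = $34.3712
EOQ₁ = √(2×19,600×330/34.5600) = 611.81  (< 2,270, feasible at tier 1)
EOQ₂ = √(2×19,600×330/34.3712) = 613.48  (< 2,270 → use Q = 2,270 at tier-2 price)
TC(tier 1 (EOQ₁), Q≈611.8) = $2,137,943.99
TC(tier 2, Q≈2,270.0) = $2,147,096.65
Minimum at tier 1 (EOQ₁): $2,137,943.99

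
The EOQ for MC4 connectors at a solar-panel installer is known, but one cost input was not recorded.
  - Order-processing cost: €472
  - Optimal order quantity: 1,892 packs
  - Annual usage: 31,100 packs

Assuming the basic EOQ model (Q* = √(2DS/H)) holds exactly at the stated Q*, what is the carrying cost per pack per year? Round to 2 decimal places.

From Q* = √(2DS/H) ⇒ Q*² = 2DS/H.
H = 2DS / Q² = 2 × 31,100 × 472 / 1,892² = 8.2014

€8.20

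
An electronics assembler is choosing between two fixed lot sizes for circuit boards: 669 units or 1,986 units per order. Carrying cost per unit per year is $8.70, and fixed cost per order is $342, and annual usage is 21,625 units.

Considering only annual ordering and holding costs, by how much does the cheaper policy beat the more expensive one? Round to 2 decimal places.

Annual cost at Q: ordering D·S/Q plus holding Q·H/2.
TC(669) = (21,625/669)×342 + (669/2)×8.7 = $13,965.08
TC(1,986) = (21,625/1,986)×342 + (1,986/2)×8.7 = $12,363.04
Cheaper: Q = 1,986.  Difference = $1,602.04

$1,602.04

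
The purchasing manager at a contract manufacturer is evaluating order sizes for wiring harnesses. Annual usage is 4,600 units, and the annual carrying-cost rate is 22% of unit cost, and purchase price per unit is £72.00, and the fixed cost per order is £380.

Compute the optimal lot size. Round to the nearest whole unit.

470 units

Holding cost per unit per year: H = 22% × £72 = £15.8400
2DS/H = 2·4,600·380/15.84 = 220,707.07
EOQ = √220,707.07 ≈ 469.79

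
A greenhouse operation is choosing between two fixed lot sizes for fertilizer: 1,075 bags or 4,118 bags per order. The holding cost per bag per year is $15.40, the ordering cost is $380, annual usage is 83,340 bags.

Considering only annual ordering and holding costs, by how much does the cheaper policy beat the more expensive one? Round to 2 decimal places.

For each Q, cost = (D/Q)·S + (Q/2)·H.
TC(1,075) = (83,340/1,075)×380 + (1,075/2)×15.4 = $37,737.22
TC(4,118) = (83,340/4,118)×380 + (4,118/2)×15.4 = $39,399.03
Cheaper: Q = 1,075.  Difference = $1,661.81

$1,661.81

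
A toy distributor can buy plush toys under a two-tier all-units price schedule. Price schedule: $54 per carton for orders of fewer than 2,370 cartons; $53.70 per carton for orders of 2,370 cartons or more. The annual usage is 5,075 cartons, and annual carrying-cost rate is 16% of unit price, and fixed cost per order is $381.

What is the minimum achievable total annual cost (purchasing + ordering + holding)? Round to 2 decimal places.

H₁ = 16%×$54 = $8.6400;  H₂ = 16%×$53.70 = $8.5920
EOQ₁ = √(2×5,075×381/8.6400) = 669.02  (< 2,370, feasible at tier 1)
EOQ₂ = √(2×5,075×381/8.5920) = 670.89  (< 2,370 → use Q = 2,370 at tier-2 price)
TC(tier 1 (EOQ₁), Q≈669.0) = $279,830.33
TC(tier 2, Q≈2,370.0) = $283,524.87
Minimum at tier 1 (EOQ₁): $279,830.33

$279,830.33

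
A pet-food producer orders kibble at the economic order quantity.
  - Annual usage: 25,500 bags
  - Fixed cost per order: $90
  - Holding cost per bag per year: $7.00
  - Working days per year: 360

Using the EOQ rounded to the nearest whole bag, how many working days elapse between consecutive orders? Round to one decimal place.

11.4 days

Optimal lot size Q* = (2 × 25,500 × $90 / $7)^½ ≈ 809.76 → Q = 810 bags
Cycle time = (working days × Q)/D = (360 × 810) / 25,500 = 11.435 days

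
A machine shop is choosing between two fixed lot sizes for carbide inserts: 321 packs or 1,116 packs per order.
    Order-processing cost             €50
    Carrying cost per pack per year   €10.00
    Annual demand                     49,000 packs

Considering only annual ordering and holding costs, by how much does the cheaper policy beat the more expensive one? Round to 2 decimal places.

€1,462.06

TC(Q) = (D/Q)S + (Q/2)H
TC(321) = (49,000/321)×50 + (321/2)×10 = €9,237.40
TC(1,116) = (49,000/1,116)×50 + (1,116/2)×10 = €7,775.34
Lots of 1,116 are cheaper by €1,462.06.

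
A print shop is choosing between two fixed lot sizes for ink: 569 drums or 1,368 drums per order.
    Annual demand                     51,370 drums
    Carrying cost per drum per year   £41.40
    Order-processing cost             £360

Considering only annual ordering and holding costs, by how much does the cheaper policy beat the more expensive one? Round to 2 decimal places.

For each Q, cost = (D/Q)·S + (Q/2)·H.
TC(569) = (51,370/569)×360 + (569/2)×41.4 = £44,279.53
TC(1,368) = (51,370/1,368)×360 + (1,368/2)×41.4 = £41,836.02
|ΔTC| = |£44,279.53 − £41,836.02| = £2,443.51

£2,443.51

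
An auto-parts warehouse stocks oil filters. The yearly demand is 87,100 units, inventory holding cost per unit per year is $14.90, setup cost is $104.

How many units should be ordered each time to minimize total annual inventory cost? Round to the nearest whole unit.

1,103 units

EOQ = √(2DS/H) = √(2 × 87,100 × 104 / 14.9)
    = √(1,215,892.62) ≈ 1,102.68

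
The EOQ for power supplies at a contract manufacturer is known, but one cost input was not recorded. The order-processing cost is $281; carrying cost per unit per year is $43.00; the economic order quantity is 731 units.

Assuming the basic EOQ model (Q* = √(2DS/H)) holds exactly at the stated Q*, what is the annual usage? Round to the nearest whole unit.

40,885 units per year

EOQ relation: Q² = 2DS/H, so rearrange for the unknown.
D = Q²H / (2S) = 731² × 43 / (2 × 281) = 40,885.27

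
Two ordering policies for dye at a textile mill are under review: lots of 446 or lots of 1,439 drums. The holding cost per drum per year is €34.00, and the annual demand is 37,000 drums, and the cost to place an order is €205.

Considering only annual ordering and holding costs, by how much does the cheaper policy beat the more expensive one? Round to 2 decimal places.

TC(Q) = (D/Q)S + (Q/2)H
TC(446) = (37,000/446)×205 + (446/2)×34 = €24,588.73
TC(1,439) = (37,000/1,439)×205 + (1,439/2)×34 = €29,734.02
Cheaper: Q = 446.  Difference = €5,145.30

€5,145.30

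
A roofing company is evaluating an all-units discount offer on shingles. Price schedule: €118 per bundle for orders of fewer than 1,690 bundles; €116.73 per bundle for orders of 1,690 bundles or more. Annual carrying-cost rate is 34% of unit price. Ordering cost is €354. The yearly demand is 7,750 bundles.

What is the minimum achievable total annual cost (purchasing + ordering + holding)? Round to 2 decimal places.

H₁ = 34%×€118 = €40.1200;  H₂ = 34%×€116.73 = €39.6882
EOQ₁ = √(2×7,750×354/40.1200) = 369.82  (< 1,690, feasible at tier 1)
EOQ₂ = √(2×7,750×354/39.6882) = 371.82  (< 1,690 → use Q = 1,690 at tier-2 price)
TC(tier 1 (EOQ₁), Q≈369.8) = €929,337.06
TC(tier 2, Q≈1,690.0) = €939,817.40
Minimum at tier 1 (EOQ₁): €929,337.06

€929,337.06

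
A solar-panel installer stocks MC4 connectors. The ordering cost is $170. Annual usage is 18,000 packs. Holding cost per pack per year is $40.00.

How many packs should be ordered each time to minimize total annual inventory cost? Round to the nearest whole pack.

Optimal lot size Q* = (2 × 18,000 × $170 / $40)^½ ≈ 391.15

391 packs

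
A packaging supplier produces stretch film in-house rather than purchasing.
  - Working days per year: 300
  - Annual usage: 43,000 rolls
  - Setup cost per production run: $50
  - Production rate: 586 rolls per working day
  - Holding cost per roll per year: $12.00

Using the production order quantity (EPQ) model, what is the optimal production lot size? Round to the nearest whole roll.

689 rolls

Daily demand d = 43,000/300 = 143.333; p = 586; 1 − d/p = 0.75540
EPQ = √(2DS / (H(1 − d/p)))
    = √(2 × 43,000 × 50 / (12 × 0.75540)) ≈ 688.74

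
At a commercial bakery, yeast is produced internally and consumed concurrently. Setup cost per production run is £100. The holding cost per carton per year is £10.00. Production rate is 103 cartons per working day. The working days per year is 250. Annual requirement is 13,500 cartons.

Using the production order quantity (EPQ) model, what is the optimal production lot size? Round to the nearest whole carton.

753 cartons

d = 13,500/250 = 54.0000 cartons/day;  effective holding cost H(1 − d/p) = 10·(1 − 54.0000/103) = 4.75728
Q* = √(2DS / H_eff) = √(2·13,500·100 / 4.75728) ≈ 753.36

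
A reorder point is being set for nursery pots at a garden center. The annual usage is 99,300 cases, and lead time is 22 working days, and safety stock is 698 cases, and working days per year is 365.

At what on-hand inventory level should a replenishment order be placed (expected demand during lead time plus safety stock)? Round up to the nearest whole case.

6,684 cases

Daily demand d = 99,300 / 365 = 272.055 cases/day
Demand during lead time = 272.055 × 22 = 5,985.21
Reorder point = 5,985.21 + 698 = 6,683.21 → round up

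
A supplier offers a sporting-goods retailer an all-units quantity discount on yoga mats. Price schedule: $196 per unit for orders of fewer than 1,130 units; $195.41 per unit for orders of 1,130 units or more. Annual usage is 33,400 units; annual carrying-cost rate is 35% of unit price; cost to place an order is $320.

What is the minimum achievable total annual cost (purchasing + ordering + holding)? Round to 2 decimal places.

H₁ = 35%×$196 = $68.6000;  H₂ = 35%×$195.41 = $68.3935
EOQ₁ = √(2×33,400×320/68.6000) = 558.21  (< 1,130, feasible at tier 1)
EOQ₂ = √(2×33,400×320/68.3935) = 559.06  (< 1,130 → use Q = 1,130 at tier-2 price)
TC(tier 1 (EOQ₁), Q≈558.2) = $6,584,693.52
TC(tier 2, Q≈1,130.0) = $6,574,794.73
Minimum at tier 2: $6,574,794.73

$6,574,794.73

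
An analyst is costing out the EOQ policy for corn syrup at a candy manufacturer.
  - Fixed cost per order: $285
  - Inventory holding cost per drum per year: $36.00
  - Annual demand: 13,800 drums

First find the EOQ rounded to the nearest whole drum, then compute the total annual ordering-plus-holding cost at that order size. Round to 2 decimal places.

2DS/H = 2·13,800·285/36 = 218,500.00
EOQ = √218,500.00 ≈ 467.44 → Q = 467 drums
Orders/yr = 13,800/467 = 29.550; ordering cost = 29.550 × $285 = $8,421.84
Average inventory = 467/2 = 233.5; holding cost = 233.5 × $36 = $8,406.00
Total = $8,421.84 + $8,406.00 = $16,827.84

$16,827.84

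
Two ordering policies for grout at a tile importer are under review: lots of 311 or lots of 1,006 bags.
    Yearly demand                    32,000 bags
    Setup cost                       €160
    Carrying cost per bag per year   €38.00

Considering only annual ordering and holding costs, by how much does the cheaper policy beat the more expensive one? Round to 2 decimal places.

€1,831.44

Annual cost at Q: ordering D·S/Q plus holding Q·H/2.
TC(311) = (32,000/311)×160 + (311/2)×38 = €22,372.02
TC(1,006) = (32,000/1,006)×160 + (1,006/2)×38 = €24,203.46
|ΔTC| = |€22,372.02 − €24,203.46| = €1,831.44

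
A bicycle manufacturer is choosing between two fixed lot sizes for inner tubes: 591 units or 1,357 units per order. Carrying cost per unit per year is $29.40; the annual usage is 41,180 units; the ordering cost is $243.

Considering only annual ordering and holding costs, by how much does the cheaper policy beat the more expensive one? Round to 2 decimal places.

$1,702.49

For each Q, cost = (D/Q)·S + (Q/2)·H.
TC(591) = (41,180/591)×243 + (591/2)×29.4 = $25,619.58
TC(1,357) = (41,180/1,357)×243 + (1,357/2)×29.4 = $27,322.06
Cheaper: Q = 591.  Difference = $1,702.49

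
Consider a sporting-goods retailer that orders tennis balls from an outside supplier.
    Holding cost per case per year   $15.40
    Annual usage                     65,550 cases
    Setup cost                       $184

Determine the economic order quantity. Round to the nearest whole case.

Q* = √(2·D·S / H) = √(2·65,550·184 / 15.4) = √1,566,389.6 ≈ 1,251.55

1,252 cases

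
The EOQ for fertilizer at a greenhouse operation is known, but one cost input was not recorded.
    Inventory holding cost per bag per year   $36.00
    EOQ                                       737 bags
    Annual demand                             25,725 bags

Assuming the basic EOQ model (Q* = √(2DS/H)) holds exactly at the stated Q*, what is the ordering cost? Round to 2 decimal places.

From Q* = √(2DS/H) ⇒ Q*² = 2DS/H.
S = Q²H / (2D) = 737² × 36 / (2 × 25,725) = 380.0599

$380.06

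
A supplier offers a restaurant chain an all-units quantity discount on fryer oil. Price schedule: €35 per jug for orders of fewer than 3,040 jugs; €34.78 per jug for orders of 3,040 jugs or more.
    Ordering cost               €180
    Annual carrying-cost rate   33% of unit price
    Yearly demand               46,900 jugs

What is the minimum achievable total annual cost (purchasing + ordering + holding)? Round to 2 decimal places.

H₁ = 33%×€35 = €11.5500;  H₂ = 33%×€34.78 = €11.4774
EOQ₁ = √(2×46,900×180/11.5500) = 1,209.06  (< 3,040, feasible at tier 1)
EOQ₂ = √(2×46,900×180/11.4774) = 1,212.87  (< 3,040 → use Q = 3,040 at tier-2 price)
TC(tier 1 (EOQ₁), Q≈1,209.1) = €1,655,464.61
TC(tier 2, Q≈3,040.0) = €1,651,404.62
Minimum at tier 2: €1,651,404.62

€1,651,404.62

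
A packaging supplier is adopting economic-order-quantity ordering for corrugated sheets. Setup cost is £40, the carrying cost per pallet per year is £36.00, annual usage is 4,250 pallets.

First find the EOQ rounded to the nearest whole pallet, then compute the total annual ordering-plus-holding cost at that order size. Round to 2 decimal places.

Q* = √(2·D·S / H) = √(2·4,250·40 / 36) = √9,444.4 ≈ 97.18 → Q = 97 pallets
Ordering: D/Q × S = 4,250/97 × £40 = £1,752.58
Holding:  Q/2 × H = 97/2 × £36 = £1,746.00
Total = £1,752.58 + £1,746.00 = £3,498.58

£3,498.58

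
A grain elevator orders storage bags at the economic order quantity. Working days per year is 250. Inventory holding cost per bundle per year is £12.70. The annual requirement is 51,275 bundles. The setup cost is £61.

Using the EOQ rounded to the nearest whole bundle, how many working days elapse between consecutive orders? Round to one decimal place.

3.4 days

2DS/H = 2·51,275·61/12.7 = 492,562.99
EOQ = √492,562.99 ≈ 701.83 → Q = 702 bundles
T = Q/D × 250 days = 702/51,275 × 250 = 3.423 days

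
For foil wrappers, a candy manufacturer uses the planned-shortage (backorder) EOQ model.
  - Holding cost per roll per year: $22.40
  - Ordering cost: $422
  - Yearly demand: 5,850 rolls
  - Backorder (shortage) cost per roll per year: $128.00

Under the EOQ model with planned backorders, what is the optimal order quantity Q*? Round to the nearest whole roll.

Q* = √(2DS/H) · √((H + b)/b)
   = √(2 × 5,850 × 422 / 22.4) · √((22.4 + 128) / 128)
   = 469.489 × 1.0840 ≈ 508.91

509 rolls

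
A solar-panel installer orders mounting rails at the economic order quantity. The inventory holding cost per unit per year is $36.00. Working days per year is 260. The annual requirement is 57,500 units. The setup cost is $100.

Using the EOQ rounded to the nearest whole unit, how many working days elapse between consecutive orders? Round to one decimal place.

Q* = √(2·D·S / H) = √(2·57,500·100 / 36) = √319,444.4 ≈ 565.19 → Q = 565 units
Days between orders = 260 / (D/Q) = 260 / 101.770 ≈ 2.555

2.6 days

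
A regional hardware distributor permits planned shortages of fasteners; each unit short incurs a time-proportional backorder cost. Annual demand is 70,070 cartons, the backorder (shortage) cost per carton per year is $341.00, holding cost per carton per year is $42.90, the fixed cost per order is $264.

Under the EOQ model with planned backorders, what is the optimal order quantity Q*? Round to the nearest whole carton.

Q* = √(2DS/H) · √((H + b)/b)
   = √(2 × 70,070 × 264 / 42.9) · √((42.9 + 341) / 341)
   = 928.655 × 1.0610 ≈ 985.34

985 cartons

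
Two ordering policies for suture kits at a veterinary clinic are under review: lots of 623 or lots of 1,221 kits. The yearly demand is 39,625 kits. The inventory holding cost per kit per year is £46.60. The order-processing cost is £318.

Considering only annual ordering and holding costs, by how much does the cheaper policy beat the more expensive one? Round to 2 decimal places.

£4,027.50

Annual cost at Q: ordering D·S/Q plus holding Q·H/2.
TC(623) = (39,625/623)×318 + (623/2)×46.6 = £34,741.82
TC(1,221) = (39,625/1,221)×318 + (1,221/2)×46.6 = £38,769.32
Cheaper: Q = 623.  Difference = £4,027.50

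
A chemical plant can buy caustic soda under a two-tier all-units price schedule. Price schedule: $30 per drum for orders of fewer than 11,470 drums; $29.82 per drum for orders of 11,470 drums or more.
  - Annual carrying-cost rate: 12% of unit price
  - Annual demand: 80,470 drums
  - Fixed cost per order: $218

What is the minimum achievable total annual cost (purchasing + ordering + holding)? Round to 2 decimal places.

$2,421,666.95

H₁ = 12%×$30 = $3.6000;  H₂ = 12%×$29.82 = $3.5784
EOQ₁ = √(2×80,470×218/3.6000) = 3,121.83  (< 11,470, feasible at tier 1)
EOQ₂ = √(2×80,470×218/3.5784) = 3,131.24  (< 11,470 → use Q = 11,470 at tier-2 price)
TC(tier 1 (EOQ₁), Q≈3,121.8) = $2,425,338.58
TC(tier 2, Q≈11,470.0) = $2,421,666.95
Minimum at tier 2: $2,421,666.95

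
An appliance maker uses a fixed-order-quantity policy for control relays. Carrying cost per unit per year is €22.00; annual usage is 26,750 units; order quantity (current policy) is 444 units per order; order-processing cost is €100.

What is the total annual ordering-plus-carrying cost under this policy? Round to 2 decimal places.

Ordering: D/Q × S = 26,750/444 × €100 = €6,024.77
Holding:  Q/2 × H = 444/2 × €22 = €4,884.00
Total = €6,024.77 + €4,884.00 = €10,908.77

€10,908.77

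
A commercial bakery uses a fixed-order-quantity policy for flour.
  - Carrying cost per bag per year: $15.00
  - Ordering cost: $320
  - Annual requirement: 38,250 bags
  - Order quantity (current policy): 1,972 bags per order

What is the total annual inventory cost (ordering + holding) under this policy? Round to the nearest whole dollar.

Ordering: D/Q × S = 38,250/1,972 × $320 = $6,206.90
Holding:  Q/2 × H = 1,972/2 × $15 = $14,790.00
Total = $6,206.90 + $14,790.00 = $20,996.90

$20,997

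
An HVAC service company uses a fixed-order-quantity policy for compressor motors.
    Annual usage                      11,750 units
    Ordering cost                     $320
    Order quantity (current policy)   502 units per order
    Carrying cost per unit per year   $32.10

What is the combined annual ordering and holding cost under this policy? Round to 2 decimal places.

Orders/yr = 11,750/502 = 23.406; ordering cost = 23.406 × $320 = $7,490.04
Average inventory = 502/2 = 251; holding cost = 251 × $32.1 = $8,057.10
Total = $7,490.04 + $8,057.10 = $15,547.14

$15,547.14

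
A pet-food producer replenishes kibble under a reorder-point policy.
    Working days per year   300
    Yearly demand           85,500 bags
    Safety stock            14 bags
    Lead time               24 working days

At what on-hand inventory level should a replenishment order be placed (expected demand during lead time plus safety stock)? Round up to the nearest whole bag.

Daily demand d = 85,500 / 300 = 285.000 bags/day
Demand during lead time = 285.000 × 24 = 6,840.00
Reorder point = 6,840.00 + 14 = 6,854.00 → round up

6,854 bags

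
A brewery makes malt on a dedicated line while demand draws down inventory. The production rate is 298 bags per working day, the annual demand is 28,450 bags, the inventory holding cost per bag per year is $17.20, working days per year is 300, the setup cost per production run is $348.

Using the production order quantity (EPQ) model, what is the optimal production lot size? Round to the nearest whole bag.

1,299 bags

d = 28,450/300 = 94.8333 bags/day;  effective holding cost H(1 − d/p) = 17.2·(1 − 94.8333/298) = 11.72640
Q* = √(2DS / H_eff) = √(2·28,450·348 / 11.72640) ≈ 1,299.46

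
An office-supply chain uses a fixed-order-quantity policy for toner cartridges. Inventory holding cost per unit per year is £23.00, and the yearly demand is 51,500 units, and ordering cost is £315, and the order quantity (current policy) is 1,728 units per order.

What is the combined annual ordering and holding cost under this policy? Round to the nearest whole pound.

Orders/yr = 51,500/1,728 = 29.803; ordering cost = 29.803 × £315 = £9,388.02
Average inventory = 1,728/2 = 864; holding cost = 864 × £23 = £19,872.00
Total = £9,388.02 + £19,872.00 = £29,260.02

£29,260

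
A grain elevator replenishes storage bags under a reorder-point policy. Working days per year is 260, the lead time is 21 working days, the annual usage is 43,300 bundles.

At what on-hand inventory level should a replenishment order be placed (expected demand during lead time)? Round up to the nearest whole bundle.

Daily demand d = 43,300 / 260 = 166.538 bundles/day
Demand during lead time = 166.538 × 21 = 3,497.31
Reorder point = 3,497.31 → round up

3,498 bundles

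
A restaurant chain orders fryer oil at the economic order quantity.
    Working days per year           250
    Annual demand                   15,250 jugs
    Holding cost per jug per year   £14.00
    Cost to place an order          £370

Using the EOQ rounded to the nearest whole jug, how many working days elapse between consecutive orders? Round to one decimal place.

14.7 days

EOQ = √(2DS/H) = √(2 × 15,250 × 370 / 14)
    = √(806,071.43) ≈ 897.81 → Q = 898 jugs
T = Q/D × 250 days = 898/15,250 × 250 = 14.721 days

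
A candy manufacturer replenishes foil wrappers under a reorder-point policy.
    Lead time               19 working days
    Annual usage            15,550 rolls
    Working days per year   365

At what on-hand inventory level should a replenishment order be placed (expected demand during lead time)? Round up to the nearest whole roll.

Daily demand d = 15,550 / 365 = 42.603 rolls/day
Demand during lead time = 42.603 × 19 = 809.45
Reorder point = 809.45 → round up

810 rolls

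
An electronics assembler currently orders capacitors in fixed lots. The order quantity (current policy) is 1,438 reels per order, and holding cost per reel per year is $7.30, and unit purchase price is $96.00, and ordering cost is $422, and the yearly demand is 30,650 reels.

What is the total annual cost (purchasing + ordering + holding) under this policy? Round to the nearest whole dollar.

Orders/yr = 30,650/1,438 = 21.314; ordering cost = 21.314 × $422 = $8,994.65
Average inventory = 1,438/2 = 719; holding cost = 719 × $7.3 = $5,248.70
Purchase cost = D·C = 30,650 × 96 = $2,942,400.00
Total = $8,994.65 + $5,248.70 + $2,942,400.00 = $2,956,643.35

$2,956,643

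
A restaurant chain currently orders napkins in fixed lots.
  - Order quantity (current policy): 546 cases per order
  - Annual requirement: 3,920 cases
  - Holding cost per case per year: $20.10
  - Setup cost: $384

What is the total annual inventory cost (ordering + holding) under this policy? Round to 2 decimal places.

Annual ordering cost = (D/Q)·S = (3,920/546) × 384 = $2,756.92
Annual holding cost  = (Q/2)·H = (546/2) × 20.1 = $5,487.30
Total = $2,756.92 + $5,487.30 = $8,244.22

$8,244.22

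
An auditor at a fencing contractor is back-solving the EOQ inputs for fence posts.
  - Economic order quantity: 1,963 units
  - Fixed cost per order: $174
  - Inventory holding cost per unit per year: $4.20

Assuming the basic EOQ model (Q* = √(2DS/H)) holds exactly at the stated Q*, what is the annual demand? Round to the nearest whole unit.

Since Q* = (2DS/H)^½, squaring gives Q*²·H = 2DS.
D = Q²H / (2S) = 1,963² × 4.2 / (2 × 174) = 46,506.18

46,506 units per year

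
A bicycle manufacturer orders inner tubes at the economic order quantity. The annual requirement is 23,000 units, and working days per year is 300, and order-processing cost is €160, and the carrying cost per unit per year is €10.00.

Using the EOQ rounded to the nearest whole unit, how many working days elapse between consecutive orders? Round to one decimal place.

Q* = √(2·D·S / H) = √(2·23,000·160 / 10) = √736,000.0 ≈ 857.90 → Q = 858 units
Days between orders = 300 / (D/Q) = 300 / 26.807 ≈ 11.191

11.2 days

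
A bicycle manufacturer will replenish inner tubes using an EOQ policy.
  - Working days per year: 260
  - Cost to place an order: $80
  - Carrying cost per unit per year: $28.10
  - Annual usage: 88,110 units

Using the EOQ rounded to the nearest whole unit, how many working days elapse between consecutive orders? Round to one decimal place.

EOQ = √(2DS/H) = √(2 × 88,110 × 80 / 28.1)
    = √(501,693.95) ≈ 708.30 → Q = 708 units
T = Q/D × 260 days = 708/88,110 × 260 = 2.089 days

2.1 days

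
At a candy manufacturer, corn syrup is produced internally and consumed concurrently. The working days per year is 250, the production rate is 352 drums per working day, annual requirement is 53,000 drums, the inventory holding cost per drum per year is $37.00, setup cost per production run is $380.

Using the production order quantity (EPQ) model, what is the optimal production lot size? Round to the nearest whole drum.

1,654 drums

Daily demand d = 53,000/250 = 212.000; p = 352; 1 − d/p = 0.39773
EPQ = √(2DS / (H(1 − d/p)))
    = √(2 × 53,000 × 380 / (37 × 0.39773)) ≈ 1,654.44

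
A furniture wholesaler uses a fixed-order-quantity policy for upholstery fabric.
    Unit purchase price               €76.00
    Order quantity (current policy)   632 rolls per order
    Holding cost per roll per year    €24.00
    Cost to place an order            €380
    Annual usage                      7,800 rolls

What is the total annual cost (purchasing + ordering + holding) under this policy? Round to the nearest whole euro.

€605,074

Orders/yr = 7,800/632 = 12.342; ordering cost = 12.342 × €380 = €4,689.87
Average inventory = 632/2 = 316; holding cost = 316 × €24 = €7,584.00
Purchase cost = D·C = 7,800 × 76 = €592,800.00
Total = €4,689.87 + €7,584.00 + €592,800.00 = €605,073.87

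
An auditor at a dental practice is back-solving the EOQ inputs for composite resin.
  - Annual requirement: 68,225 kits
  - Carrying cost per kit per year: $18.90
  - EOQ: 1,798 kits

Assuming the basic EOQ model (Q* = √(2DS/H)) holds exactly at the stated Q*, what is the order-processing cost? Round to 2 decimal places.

Since Q* = (2DS/H)^½, squaring gives Q*²·H = 2DS.
S = Q²H / (2D) = 1,798² × 18.9 / (2 × 68,225) = 447.7830

$447.78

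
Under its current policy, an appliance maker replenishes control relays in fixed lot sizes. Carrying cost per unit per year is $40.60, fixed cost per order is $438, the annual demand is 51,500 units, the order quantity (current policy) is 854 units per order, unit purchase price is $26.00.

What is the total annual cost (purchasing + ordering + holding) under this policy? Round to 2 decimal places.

$1,382,749.55

Orders/yr = 51,500/854 = 60.304; ordering cost = 60.304 × $438 = $26,413.35
Average inventory = 854/2 = 427; holding cost = 427 × $40.6 = $17,336.20
Purchase cost = D·C = 51,500 × 26 = $1,339,000.00
Total = $26,413.35 + $17,336.20 + $1,339,000.00 = $1,382,749.55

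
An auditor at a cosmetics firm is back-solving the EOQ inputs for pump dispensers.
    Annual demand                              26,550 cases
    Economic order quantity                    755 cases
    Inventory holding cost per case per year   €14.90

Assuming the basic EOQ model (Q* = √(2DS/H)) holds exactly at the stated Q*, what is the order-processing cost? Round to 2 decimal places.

€159.95

Since Q* = (2DS/H)^½, squaring gives Q*²·H = 2DS.
S = Q²H / (2D) = 755² × 14.9 / (2 × 26,550) = 159.9505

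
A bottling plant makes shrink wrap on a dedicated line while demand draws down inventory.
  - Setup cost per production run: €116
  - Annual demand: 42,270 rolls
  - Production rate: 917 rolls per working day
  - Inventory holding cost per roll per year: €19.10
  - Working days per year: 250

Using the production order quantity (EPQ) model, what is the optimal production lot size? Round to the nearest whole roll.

793 rolls

Daily demand d = 42,270/250 = 169.080; p = 917; 1 − d/p = 0.81562
EPQ = √(2DS / (H(1 − d/p)))
    = √(2 × 42,270 × 116 / (19.1 × 0.81562)) ≈ 793.42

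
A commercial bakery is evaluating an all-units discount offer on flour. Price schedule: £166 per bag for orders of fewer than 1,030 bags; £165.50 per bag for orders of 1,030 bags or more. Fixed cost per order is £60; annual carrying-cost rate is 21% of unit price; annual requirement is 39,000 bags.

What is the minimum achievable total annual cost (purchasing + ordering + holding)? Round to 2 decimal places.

H₁ = 21%×£166 = £34.8600;  H₂ = 21%×£165.50 = £34.7550
EOQ₁ = √(2×39,000×60/34.8600) = 366.40  (< 1,030, feasible at tier 1)
EOQ₂ = √(2×39,000×60/34.7550) = 366.96  (< 1,030 → use Q = 1,030 at tier-2 price)
TC(tier 1 (EOQ₁), Q≈366.4) = £6,486,772.81
TC(tier 2, Q≈1,030.0) = £6,474,670.67
Minimum at tier 2: £6,474,670.67

£6,474,670.67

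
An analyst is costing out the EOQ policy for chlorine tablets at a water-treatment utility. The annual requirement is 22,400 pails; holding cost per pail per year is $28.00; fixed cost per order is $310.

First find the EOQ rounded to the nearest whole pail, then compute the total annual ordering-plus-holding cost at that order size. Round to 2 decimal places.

EOQ = √(2DS/H) = √(2 × 22,400 × 310 / 28)
    = √(496,000.00) ≈ 704.27 → Q = 704 pails
Orders/yr = 22,400/704 = 31.818; ordering cost = 31.818 × $310 = $9,863.64
Average inventory = 704/2 = 352; holding cost = 352 × $28 = $9,856.00
Total = $9,863.64 + $9,856.00 = $19,719.64

$19,719.64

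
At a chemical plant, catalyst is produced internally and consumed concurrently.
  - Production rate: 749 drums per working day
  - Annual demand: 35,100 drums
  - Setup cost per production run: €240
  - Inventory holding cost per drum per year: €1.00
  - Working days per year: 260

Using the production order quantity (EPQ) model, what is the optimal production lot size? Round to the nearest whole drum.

Daily demand d = 35,100/260 = 135.000; p = 749; 1 − d/p = 0.81976
EPQ = √(2DS / (H(1 − d/p)))
    = √(2 × 35,100 × 240 / (1 × 0.81976)) ≈ 4,533.47

4,533 drums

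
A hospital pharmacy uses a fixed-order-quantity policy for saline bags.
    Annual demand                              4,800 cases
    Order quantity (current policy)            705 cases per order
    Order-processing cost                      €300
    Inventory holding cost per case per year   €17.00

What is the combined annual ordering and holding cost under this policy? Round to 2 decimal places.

Ordering: D/Q × S = 4,800/705 × €300 = €2,042.55
Holding:  Q/2 × H = 705/2 × €17 = €5,992.50
Total = €2,042.55 + €5,992.50 = €8,035.05

€8,035.05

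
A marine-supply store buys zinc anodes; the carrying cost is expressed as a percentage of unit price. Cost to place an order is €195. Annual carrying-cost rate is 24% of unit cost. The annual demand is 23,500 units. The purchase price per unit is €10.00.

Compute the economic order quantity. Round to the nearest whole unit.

1,954 units

H = i·C = 0.24 × €10 = €2.4000 per unit-year
Q* = √(2·D·S / H) = √(2·23,500·195 / 2.4) = √3,818,750.0 ≈ 1,954.16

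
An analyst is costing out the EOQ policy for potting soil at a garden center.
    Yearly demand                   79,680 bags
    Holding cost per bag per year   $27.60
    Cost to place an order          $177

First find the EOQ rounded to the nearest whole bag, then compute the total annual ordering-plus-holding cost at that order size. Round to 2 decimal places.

Q* = √(2·D·S / H) = √(2·79,680·177 / 27.6) = √1,021,982.6 ≈ 1,010.93 → Q = 1,011 bags
Annual ordering cost = (D/Q)·S = (79,680/1,011) × 177 = $13,949.91
Annual holding cost  = (Q/2)·H = (1,011/2) × 27.6 = $13,951.80
Total = $13,949.91 + $13,951.80 = $27,901.71

$27,901.71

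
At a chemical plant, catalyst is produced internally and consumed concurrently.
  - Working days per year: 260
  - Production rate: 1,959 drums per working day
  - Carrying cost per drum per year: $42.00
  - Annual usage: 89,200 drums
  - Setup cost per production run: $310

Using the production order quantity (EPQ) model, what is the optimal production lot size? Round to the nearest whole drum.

d = 89,200/260 = 343.0769 drums/day;  effective holding cost H(1 − d/p) = 42·(1 − 343.0769/1959) = 34.64460
Q* = √(2DS / H_eff) = √(2·89,200·310 / 34.64460) ≈ 1,263.46

1,263 drums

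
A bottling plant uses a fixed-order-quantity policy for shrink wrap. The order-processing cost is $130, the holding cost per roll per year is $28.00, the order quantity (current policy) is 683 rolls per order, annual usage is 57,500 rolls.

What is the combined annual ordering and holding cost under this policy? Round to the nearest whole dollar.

Annual ordering cost = (D/Q)·S = (57,500/683) × 130 = $10,944.36
Annual holding cost  = (Q/2)·H = (683/2) × 28 = $9,562.00
Total = $10,944.36 + $9,562.00 = $20,506.36

$20,506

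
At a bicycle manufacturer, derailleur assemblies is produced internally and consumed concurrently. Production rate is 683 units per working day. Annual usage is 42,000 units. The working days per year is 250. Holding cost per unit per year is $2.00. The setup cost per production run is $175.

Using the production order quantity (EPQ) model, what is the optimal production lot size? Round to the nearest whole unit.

d = 42,000/250 = 168.0000 units/day;  effective holding cost H(1 − d/p) = 2·(1 − 168.0000/683) = 1.50805
Q* = √(2DS / H_eff) = √(2·42,000·175 / 1.50805) ≈ 3,122.13

3,122 units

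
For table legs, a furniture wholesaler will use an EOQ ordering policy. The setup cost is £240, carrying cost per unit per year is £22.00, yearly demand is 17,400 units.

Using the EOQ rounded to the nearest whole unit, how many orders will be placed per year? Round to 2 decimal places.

EOQ = √(2DS/H) = √(2 × 17,400 × 240 / 22)
    = √(379,636.36) ≈ 616.15 → Q = 616
Orders per year = D/Q = 17,400 / 616 = 28.247

28.25 orders per year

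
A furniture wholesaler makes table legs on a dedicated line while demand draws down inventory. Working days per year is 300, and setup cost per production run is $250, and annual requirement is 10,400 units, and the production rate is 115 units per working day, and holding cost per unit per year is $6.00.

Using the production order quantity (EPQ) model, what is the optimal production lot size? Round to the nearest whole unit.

1,114 units

Daily demand d = 10,400/300 = 34.667; p = 115; 1 − d/p = 0.69855
EPQ = √(2DS / (H(1 − d/p)))
    = √(2 × 10,400 × 250 / (6 × 0.69855)) ≈ 1,113.85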